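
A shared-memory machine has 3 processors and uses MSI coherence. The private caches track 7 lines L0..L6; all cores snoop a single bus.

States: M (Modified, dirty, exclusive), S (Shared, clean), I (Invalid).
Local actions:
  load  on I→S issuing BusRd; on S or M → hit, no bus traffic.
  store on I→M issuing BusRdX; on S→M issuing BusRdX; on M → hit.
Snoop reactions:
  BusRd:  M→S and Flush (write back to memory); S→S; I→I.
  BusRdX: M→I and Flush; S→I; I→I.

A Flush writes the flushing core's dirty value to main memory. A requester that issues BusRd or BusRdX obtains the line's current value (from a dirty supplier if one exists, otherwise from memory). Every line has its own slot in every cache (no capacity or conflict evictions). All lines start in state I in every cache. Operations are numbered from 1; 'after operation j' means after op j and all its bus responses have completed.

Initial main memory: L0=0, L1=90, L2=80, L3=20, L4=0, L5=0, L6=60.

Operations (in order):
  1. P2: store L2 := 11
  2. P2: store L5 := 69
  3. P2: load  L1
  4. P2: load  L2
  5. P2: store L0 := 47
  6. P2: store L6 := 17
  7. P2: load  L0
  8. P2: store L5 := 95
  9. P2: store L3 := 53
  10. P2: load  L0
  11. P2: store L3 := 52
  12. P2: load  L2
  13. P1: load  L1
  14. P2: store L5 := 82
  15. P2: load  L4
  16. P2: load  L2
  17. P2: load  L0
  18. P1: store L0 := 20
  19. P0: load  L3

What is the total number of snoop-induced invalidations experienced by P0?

invalidations = 0

step 1: P2: store L2 := 11  ⟶  IIM  (L2)  txn=BusRdX  M[L2]=80
step 2: P2: store L5 := 69  ⟶  IIM  (L5)  txn=BusRdX  M[L5]=0
step 3: P2: load  L1  ⟶  IIS  (L1)  txn=BusRd  M[L1]=90
step 4: P2: load  L2  ⟶  IIM  (L2)  txn=∅  M[L2]=80
step 5: P2: store L0 := 47  ⟶  IIM  (L0)  txn=BusRdX  M[L0]=0
step 6: P2: store L6 := 17  ⟶  IIM  (L6)  txn=BusRdX  M[L6]=60
step 7: P2: load  L0  ⟶  IIM  (L0)  txn=∅  M[L0]=0
step 8: P2: store L5 := 95  ⟶  IIM  (L5)  txn=∅  M[L5]=0
step 9: P2: store L3 := 53  ⟶  IIM  (L3)  txn=BusRdX  M[L3]=20
step 10: P2: load  L0  ⟶  IIM  (L0)  txn=∅  M[L0]=0
step 11: P2: store L3 := 52  ⟶  IIM  (L3)  txn=∅  M[L3]=20
step 12: P2: load  L2  ⟶  IIM  (L2)  txn=∅  M[L2]=80
step 13: P1: load  L1  ⟶  ISS  (L1)  txn=BusRd  M[L1]=90
step 14: P2: store L5 := 82  ⟶  IIM  (L5)  txn=∅  M[L5]=0
step 15: P2: load  L4  ⟶  IIS  (L4)  txn=BusRd  M[L4]=0
step 16: P2: load  L2  ⟶  IIM  (L2)  txn=∅  M[L2]=80
step 17: P2: load  L0  ⟶  IIM  (L0)  txn=∅  M[L0]=0
step 18: P1: store L0 := 20  ⟶  IMI  (L0)  txn=BusRdX+Flush  M[L0]=47
step 19: P0: load  L3  ⟶  SIS  (L3)  txn=BusRd+Flush  M[L3]=52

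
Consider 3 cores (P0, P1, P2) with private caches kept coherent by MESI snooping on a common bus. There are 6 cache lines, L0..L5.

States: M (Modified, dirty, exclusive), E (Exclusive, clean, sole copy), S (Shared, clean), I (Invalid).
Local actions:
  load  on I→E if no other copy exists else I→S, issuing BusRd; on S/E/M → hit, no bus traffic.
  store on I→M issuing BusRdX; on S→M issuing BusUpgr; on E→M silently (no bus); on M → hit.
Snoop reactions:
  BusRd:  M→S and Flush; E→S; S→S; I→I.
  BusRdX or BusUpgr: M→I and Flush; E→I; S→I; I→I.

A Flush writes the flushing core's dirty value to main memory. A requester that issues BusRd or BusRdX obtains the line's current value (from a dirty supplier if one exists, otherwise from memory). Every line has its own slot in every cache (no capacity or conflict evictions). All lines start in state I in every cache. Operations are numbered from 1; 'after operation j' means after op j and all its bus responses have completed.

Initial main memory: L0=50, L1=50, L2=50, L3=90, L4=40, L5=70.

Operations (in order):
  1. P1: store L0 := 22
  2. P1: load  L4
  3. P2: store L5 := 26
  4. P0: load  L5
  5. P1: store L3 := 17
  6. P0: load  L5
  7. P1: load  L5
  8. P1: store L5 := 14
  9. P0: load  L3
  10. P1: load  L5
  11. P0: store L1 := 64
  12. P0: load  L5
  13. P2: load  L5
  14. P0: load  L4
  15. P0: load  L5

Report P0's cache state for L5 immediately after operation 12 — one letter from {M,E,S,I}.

[1] P1: store L0 := 22 | P0:I, P1:M(22), P2:I | bus: BusRdX
[2] P1: load  L4 | P0:I, P1:E(40), P2:I | bus: BusRd
[3] P2: store L5 := 26 | P0:I, P1:I, P2:M(26) | bus: BusRdX
[4] P0: load  L5 | P0:S(26), P1:I, P2:S(26) | bus: BusRd,Flush
[5] P1: store L3 := 17 | P0:I, P1:M(17), P2:I | bus: BusRdX
[6] P0: load  L5 | P0:S(26), P1:I, P2:S(26) | bus: none
[7] P1: load  L5 | P0:S(26), P1:S(26), P2:S(26) | bus: BusRd
[8] P1: store L5 := 14 | P0:I, P1:M(14), P2:I | bus: BusUpgr
[9] P0: load  L3 | P0:S(17), P1:S(17), P2:I | bus: BusRd,Flush
[10] P1: load  L5 | P0:I, P1:M(14), P2:I | bus: none
[11] P0: store L1 := 64 | P0:M(64), P1:I, P2:I | bus: BusRdX
[12] P0: load  L5 | P0:S(14), P1:S(14), P2:I | bus: BusRd,Flush
[13] P2: load  L5 | P0:S(14), P1:S(14), P2:S(14) | bus: BusRd
[14] P0: load  L4 | P0:S(40), P1:S(40), P2:I | bus: BusRd
[15] P0: load  L5 | P0:S(14), P1:S(14), P2:S(14) | bus: none

state = S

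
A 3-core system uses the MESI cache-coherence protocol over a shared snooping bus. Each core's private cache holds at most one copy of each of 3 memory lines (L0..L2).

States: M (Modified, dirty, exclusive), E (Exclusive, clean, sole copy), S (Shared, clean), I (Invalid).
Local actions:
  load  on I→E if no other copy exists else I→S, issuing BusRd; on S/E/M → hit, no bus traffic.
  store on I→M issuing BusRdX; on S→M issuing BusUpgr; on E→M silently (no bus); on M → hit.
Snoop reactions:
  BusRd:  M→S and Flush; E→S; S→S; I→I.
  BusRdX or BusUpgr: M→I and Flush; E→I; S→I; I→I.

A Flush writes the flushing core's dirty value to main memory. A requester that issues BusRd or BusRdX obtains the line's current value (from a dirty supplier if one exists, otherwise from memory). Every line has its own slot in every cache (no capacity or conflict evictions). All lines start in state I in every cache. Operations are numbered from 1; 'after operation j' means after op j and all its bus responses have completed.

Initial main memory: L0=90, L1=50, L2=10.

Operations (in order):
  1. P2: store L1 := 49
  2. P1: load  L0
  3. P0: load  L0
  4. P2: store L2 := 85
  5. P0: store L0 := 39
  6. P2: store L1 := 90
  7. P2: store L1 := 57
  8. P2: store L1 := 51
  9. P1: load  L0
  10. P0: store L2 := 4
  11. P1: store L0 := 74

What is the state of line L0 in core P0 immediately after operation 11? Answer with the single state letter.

step 1: P2: store L1 := 49  ⟶  IIM  (L1)  txn=BusRdX  M[L1]=50
step 2: P1: load  L0  ⟶  IEI  (L0)  txn=BusRd  M[L0]=90
step 3: P0: load  L0  ⟶  SSI  (L0)  txn=BusRd  M[L0]=90
step 4: P2: store L2 := 85  ⟶  IIM  (L2)  txn=BusRdX  M[L2]=10
step 5: P0: store L0 := 39  ⟶  MII  (L0)  txn=BusUpgr  M[L0]=90
step 6: P2: store L1 := 90  ⟶  IIM  (L1)  txn=∅  M[L1]=50
step 7: P2: store L1 := 57  ⟶  IIM  (L1)  txn=∅  M[L1]=50
step 8: P2: store L1 := 51  ⟶  IIM  (L1)  txn=∅  M[L1]=50
step 9: P1: load  L0  ⟶  SSI  (L0)  txn=BusRd+Flush  M[L0]=39
step 10: P0: store L2 := 4  ⟶  MII  (L2)  txn=BusRdX+Flush  M[L2]=85
step 11: P1: store L0 := 74  ⟶  IMI  (L0)  txn=BusUpgr  M[L0]=39

state = I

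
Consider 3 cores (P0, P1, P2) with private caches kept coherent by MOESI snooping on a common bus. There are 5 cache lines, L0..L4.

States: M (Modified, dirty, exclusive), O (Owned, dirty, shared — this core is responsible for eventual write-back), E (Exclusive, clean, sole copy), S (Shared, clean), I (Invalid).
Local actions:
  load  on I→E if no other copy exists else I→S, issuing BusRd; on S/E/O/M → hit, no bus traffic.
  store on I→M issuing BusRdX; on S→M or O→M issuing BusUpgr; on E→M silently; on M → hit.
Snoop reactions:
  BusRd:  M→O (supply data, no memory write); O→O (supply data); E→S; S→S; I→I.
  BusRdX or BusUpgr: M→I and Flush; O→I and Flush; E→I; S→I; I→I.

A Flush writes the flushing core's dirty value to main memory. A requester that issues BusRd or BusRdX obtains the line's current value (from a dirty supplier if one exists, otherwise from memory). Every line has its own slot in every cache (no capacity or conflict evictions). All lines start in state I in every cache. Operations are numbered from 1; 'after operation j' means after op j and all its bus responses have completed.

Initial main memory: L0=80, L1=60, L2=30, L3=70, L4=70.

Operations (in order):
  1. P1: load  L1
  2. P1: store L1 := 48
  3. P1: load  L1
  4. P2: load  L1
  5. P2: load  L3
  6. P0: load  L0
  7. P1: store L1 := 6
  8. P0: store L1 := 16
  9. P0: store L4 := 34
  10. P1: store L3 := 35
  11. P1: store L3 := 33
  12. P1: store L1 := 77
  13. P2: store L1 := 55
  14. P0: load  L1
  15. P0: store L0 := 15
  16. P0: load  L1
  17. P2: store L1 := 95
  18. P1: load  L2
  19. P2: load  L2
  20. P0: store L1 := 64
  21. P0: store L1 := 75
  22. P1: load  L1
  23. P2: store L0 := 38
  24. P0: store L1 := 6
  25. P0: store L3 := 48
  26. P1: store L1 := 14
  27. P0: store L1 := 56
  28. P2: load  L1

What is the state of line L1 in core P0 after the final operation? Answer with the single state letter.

[1] P1: load  L1 | P0:I, P1:E(60), P2:I | bus: BusRd
[2] P1: store L1 := 48 | P0:I, P1:M(48), P2:I | bus: none
[3] P1: load  L1 | P0:I, P1:M(48), P2:I | bus: none
[4] P2: load  L1 | P0:I, P1:O(48), P2:S(48) | bus: BusRd
[5] P2: load  L3 | P0:I, P1:I, P2:E(70) | bus: BusRd
[6] P0: load  L0 | P0:E(80), P1:I, P2:I | bus: BusRd
[7] P1: store L1 := 6 | P0:I, P1:M(6), P2:I | bus: BusUpgr
[8] P0: store L1 := 16 | P0:M(16), P1:I, P2:I | bus: BusRdX,Flush
[9] P0: store L4 := 34 | P0:M(34), P1:I, P2:I | bus: BusRdX
[10] P1: store L3 := 35 | P0:I, P1:M(35), P2:I | bus: BusRdX
[11] P1: store L3 := 33 | P0:I, P1:M(33), P2:I | bus: none
[12] P1: store L1 := 77 | P0:I, P1:M(77), P2:I | bus: BusRdX,Flush
[13] P2: store L1 := 55 | P0:I, P1:I, P2:M(55) | bus: BusRdX,Flush
[14] P0: load  L1 | P0:S(55), P1:I, P2:O(55) | bus: BusRd
[15] P0: store L0 := 15 | P0:M(15), P1:I, P2:I | bus: none
[16] P0: load  L1 | P0:S(55), P1:I, P2:O(55) | bus: none
[17] P2: store L1 := 95 | P0:I, P1:I, P2:M(95) | bus: BusUpgr
[18] P1: load  L2 | P0:I, P1:E(30), P2:I | bus: BusRd
[19] P2: load  L2 | P0:I, P1:S(30), P2:S(30) | bus: BusRd
[20] P0: store L1 := 64 | P0:M(64), P1:I, P2:I | bus: BusRdX,Flush
[21] P0: store L1 := 75 | P0:M(75), P1:I, P2:I | bus: none
[22] P1: load  L1 | P0:O(75), P1:S(75), P2:I | bus: BusRd
[23] P2: store L0 := 38 | P0:I, P1:I, P2:M(38) | bus: BusRdX,Flush
[24] P0: store L1 := 6 | P0:M(6), P1:I, P2:I | bus: BusUpgr
[25] P0: store L3 := 48 | P0:M(48), P1:I, P2:I | bus: BusRdX,Flush
[26] P1: store L1 := 14 | P0:I, P1:M(14), P2:I | bus: BusRdX,Flush
[27] P0: store L1 := 56 | P0:M(56), P1:I, P2:I | bus: BusRdX,Flush
[28] P2: load  L1 | P0:O(56), P1:I, P2:S(56) | bus: BusRd

state = O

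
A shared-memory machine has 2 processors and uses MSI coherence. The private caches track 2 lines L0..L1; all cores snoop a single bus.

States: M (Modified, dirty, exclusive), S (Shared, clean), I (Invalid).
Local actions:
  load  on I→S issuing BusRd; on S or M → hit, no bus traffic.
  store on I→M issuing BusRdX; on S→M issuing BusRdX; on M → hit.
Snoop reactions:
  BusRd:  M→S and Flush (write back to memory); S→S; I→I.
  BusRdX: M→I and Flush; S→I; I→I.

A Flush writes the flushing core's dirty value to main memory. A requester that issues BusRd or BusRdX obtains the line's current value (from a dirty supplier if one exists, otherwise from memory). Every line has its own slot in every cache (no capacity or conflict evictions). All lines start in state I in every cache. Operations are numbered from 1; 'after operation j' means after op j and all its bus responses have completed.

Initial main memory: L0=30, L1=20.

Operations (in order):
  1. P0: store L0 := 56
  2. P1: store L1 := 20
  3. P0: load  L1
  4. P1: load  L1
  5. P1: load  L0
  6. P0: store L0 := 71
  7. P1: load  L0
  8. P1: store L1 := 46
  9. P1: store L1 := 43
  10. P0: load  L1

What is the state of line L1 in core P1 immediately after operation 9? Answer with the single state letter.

  op1 P0: store L0 := 56 → M/I on L0; bus BusRdX; mem=30
  op2 P1: store L1 := 20 → I/M on L1; bus BusRdX; mem=20
  op3 P0: load  L1 → S/S on L1; bus BusRd Flush; mem=20
  op4 P1: load  L1 → S/S on L1; bus (none); mem=20
  op5 P1: load  L0 → S/S on L0; bus BusRd Flush; mem=56
  op6 P0: store L0 := 71 → M/I on L0; bus BusRdX; mem=56
  op7 P1: load  L0 → S/S on L0; bus BusRd Flush; mem=71
  op8 P1: store L1 := 46 → I/M on L1; bus BusRdX; mem=20
  op9 P1: store L1 := 43 → I/M on L1; bus (none); mem=20
  op10 P0: load  L1 → S/S on L1; bus BusRd Flush; mem=43

state = M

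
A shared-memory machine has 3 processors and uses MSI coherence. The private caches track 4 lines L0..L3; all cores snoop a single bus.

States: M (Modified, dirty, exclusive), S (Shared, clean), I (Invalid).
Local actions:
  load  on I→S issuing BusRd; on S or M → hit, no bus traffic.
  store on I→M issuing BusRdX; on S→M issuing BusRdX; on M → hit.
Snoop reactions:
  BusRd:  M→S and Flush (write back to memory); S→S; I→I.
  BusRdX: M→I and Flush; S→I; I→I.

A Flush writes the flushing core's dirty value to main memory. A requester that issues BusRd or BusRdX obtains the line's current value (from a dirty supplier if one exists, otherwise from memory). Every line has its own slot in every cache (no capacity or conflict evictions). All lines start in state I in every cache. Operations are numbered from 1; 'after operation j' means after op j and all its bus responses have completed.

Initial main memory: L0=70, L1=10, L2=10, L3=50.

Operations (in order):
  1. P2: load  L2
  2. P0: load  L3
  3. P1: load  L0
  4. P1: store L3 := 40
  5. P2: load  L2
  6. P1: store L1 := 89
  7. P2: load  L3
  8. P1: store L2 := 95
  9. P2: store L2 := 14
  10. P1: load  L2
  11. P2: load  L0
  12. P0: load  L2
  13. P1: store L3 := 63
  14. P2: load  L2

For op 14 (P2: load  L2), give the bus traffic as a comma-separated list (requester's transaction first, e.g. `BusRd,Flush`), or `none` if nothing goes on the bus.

1. P2: load  L2  bus=[BusRd]  L2: P0=I P1=I P2=S  mem[L2]=10
2. P0: load  L3  bus=[BusRd]  L3: P0=S P1=I P2=I  mem[L3]=50
3. P1: load  L0  bus=[BusRd]  L0: P0=I P1=S P2=I  mem[L0]=70
4. P1: store L3 := 40  bus=[BusRdX]  L3: P0=I P1=M P2=I  mem[L3]=50
5. P2: load  L2  bus=[-]  L2: P0=I P1=I P2=S  mem[L2]=10
6. P1: store L1 := 89  bus=[BusRdX]  L1: P0=I P1=M P2=I  mem[L1]=10
7. P2: load  L3  bus=[BusRd,Flush]  L3: P0=I P1=S P2=S  mem[L3]=40
8. P1: store L2 := 95  bus=[BusRdX]  L2: P0=I P1=M P2=I  mem[L2]=10
9. P2: store L2 := 14  bus=[BusRdX,Flush]  L2: P0=I P1=I P2=M  mem[L2]=95
10. P1: load  L2  bus=[BusRd,Flush]  L2: P0=I P1=S P2=S  mem[L2]=14
11. P2: load  L0  bus=[BusRd]  L0: P0=I P1=S P2=S  mem[L0]=70
12. P0: load  L2  bus=[BusRd]  L2: P0=S P1=S P2=S  mem[L2]=14
13. P1: store L3 := 63  bus=[BusRdX]  L3: P0=I P1=M P2=I  mem[L3]=40
14. P2: load  L2  bus=[-]  L2: P0=S P1=S P2=S  mem[L2]=14

bus = none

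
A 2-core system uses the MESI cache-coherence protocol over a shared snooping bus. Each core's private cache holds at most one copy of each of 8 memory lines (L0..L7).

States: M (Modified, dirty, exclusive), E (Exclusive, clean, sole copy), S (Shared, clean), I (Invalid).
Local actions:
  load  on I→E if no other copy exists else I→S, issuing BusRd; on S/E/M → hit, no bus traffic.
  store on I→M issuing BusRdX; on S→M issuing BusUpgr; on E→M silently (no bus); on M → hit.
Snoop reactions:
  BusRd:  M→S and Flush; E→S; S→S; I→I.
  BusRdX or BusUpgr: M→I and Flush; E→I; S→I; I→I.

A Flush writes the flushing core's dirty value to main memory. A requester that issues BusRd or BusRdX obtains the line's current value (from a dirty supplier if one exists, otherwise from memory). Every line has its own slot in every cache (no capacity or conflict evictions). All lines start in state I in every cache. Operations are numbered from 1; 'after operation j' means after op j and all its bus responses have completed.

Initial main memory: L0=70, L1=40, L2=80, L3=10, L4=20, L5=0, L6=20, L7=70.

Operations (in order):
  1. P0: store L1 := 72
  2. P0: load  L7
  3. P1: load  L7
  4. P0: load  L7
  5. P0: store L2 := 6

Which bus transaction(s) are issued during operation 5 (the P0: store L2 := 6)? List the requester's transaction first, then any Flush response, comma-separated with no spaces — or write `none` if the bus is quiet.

bus = BusRdX

step 1: P0: store L1 := 72  ⟶  MI  (L1)  txn=BusRdX  M[L1]=40
step 2: P0: load  L7  ⟶  EI  (L7)  txn=BusRd  M[L7]=70
step 3: P1: load  L7  ⟶  SS  (L7)  txn=BusRd  M[L7]=70
step 4: P0: load  L7  ⟶  SS  (L7)  txn=∅  M[L7]=70
step 5: P0: store L2 := 6  ⟶  MI  (L2)  txn=BusRdX  M[L2]=80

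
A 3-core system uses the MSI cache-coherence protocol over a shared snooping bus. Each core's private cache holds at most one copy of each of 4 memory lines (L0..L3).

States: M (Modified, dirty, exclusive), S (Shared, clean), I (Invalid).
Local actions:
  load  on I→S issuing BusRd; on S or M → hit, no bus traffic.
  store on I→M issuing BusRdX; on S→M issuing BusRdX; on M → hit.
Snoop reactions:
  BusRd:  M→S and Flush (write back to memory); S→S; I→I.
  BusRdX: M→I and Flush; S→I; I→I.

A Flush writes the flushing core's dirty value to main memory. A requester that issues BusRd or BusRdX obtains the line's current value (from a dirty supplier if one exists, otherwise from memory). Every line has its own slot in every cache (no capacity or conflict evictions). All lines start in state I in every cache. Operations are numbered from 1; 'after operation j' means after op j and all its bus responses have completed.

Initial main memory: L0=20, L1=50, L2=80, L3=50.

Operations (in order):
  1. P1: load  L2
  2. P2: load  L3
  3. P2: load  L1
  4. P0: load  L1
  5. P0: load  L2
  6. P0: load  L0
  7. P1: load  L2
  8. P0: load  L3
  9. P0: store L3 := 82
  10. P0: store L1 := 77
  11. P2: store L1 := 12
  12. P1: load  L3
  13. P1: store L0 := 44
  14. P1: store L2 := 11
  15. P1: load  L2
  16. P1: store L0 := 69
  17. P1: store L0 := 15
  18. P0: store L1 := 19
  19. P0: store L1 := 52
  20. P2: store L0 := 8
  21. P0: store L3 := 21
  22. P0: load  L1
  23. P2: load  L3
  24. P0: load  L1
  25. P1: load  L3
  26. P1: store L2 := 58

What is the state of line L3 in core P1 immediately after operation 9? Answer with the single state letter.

  op1 P1: load  L2 → I/S/I on L2; bus BusRd; mem=80
  op2 P2: load  L3 → I/I/S on L3; bus BusRd; mem=50
  op3 P2: load  L1 → I/I/S on L1; bus BusRd; mem=50
  op4 P0: load  L1 → S/I/S on L1; bus BusRd; mem=50
  op5 P0: load  L2 → S/S/I on L2; bus BusRd; mem=80
  op6 P0: load  L0 → S/I/I on L0; bus BusRd; mem=20
  op7 P1: load  L2 → S/S/I on L2; bus (none); mem=80
  op8 P0: load  L3 → S/I/S on L3; bus BusRd; mem=50
  op9 P0: store L3 := 82 → M/I/I on L3; bus BusRdX; mem=50
  op10 P0: store L1 := 77 → M/I/I on L1; bus BusRdX; mem=50
  op11 P2: store L1 := 12 → I/I/M on L1; bus BusRdX Flush; mem=77
  op12 P1: load  L3 → S/S/I on L3; bus BusRd Flush; mem=82
  op13 P1: store L0 := 44 → I/M/I on L0; bus BusRdX; mem=20
  op14 P1: store L2 := 11 → I/M/I on L2; bus BusRdX; mem=80
  op15 P1: load  L2 → I/M/I on L2; bus (none); mem=80
  op16 P1: store L0 := 69 → I/M/I on L0; bus (none); mem=20
  op17 P1: store L0 := 15 → I/M/I on L0; bus (none); mem=20
  op18 P0: store L1 := 19 → M/I/I on L1; bus BusRdX Flush; mem=12
  op19 P0: store L1 := 52 → M/I/I on L1; bus (none); mem=12
  op20 P2: store L0 := 8 → I/I/M on L0; bus BusRdX Flush; mem=15
  op21 P0: store L3 := 21 → M/I/I on L3; bus BusRdX; mem=82
  op22 P0: load  L1 → M/I/I on L1; bus (none); mem=12
  op23 P2: load  L3 → S/I/S on L3; bus BusRd Flush; mem=21
  op24 P0: load  L1 → M/I/I on L1; bus (none); mem=12
  op25 P1: load  L3 → S/S/S on L3; bus BusRd; mem=21
  op26 P1: store L2 := 58 → I/M/I on L2; bus (none); mem=80

state = I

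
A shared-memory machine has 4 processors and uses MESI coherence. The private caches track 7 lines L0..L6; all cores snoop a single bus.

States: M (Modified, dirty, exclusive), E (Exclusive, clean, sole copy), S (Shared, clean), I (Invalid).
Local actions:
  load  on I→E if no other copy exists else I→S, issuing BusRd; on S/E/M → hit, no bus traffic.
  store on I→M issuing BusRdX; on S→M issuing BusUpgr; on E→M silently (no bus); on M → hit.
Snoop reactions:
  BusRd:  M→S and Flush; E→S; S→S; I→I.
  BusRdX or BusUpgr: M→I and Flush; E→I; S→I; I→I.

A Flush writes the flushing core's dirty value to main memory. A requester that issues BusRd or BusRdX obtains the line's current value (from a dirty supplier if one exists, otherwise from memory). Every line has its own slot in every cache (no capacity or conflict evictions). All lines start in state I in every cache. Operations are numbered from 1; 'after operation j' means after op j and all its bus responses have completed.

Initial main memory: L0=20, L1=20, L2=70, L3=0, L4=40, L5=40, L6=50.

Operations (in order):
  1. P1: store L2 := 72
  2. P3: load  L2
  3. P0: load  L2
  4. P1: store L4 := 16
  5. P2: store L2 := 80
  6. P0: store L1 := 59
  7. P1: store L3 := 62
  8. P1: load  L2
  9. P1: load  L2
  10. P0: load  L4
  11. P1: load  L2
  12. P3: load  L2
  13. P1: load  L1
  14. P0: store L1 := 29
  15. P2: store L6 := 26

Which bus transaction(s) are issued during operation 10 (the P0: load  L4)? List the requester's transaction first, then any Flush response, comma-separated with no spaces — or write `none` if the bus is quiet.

bus = BusRd,Flush

[1] P1: store L2 := 72 | P0:I, P1:M(72), P2:I, P3:I | bus: BusRdX
[2] P3: load  L2 | P0:I, P1:S(72), P2:I, P3:S(72) | bus: BusRd,Flush
[3] P0: load  L2 | P0:S(72), P1:S(72), P2:I, P3:S(72) | bus: BusRd
[4] P1: store L4 := 16 | P0:I, P1:M(16), P2:I, P3:I | bus: BusRdX
[5] P2: store L2 := 80 | P0:I, P1:I, P2:M(80), P3:I | bus: BusRdX
[6] P0: store L1 := 59 | P0:M(59), P1:I, P2:I, P3:I | bus: BusRdX
[7] P1: store L3 := 62 | P0:I, P1:M(62), P2:I, P3:I | bus: BusRdX
[8] P1: load  L2 | P0:I, P1:S(80), P2:S(80), P3:I | bus: BusRd,Flush
[9] P1: load  L2 | P0:I, P1:S(80), P2:S(80), P3:I | bus: none
[10] P0: load  L4 | P0:S(16), P1:S(16), P2:I, P3:I | bus: BusRd,Flush
[11] P1: load  L2 | P0:I, P1:S(80), P2:S(80), P3:I | bus: none
[12] P3: load  L2 | P0:I, P1:S(80), P2:S(80), P3:S(80) | bus: BusRd
[13] P1: load  L1 | P0:S(59), P1:S(59), P2:I, P3:I | bus: BusRd,Flush
[14] P0: store L1 := 29 | P0:M(29), P1:I, P2:I, P3:I | bus: BusUpgr
[15] P2: store L6 := 26 | P0:I, P1:I, P2:M(26), P3:I | bus: BusRdX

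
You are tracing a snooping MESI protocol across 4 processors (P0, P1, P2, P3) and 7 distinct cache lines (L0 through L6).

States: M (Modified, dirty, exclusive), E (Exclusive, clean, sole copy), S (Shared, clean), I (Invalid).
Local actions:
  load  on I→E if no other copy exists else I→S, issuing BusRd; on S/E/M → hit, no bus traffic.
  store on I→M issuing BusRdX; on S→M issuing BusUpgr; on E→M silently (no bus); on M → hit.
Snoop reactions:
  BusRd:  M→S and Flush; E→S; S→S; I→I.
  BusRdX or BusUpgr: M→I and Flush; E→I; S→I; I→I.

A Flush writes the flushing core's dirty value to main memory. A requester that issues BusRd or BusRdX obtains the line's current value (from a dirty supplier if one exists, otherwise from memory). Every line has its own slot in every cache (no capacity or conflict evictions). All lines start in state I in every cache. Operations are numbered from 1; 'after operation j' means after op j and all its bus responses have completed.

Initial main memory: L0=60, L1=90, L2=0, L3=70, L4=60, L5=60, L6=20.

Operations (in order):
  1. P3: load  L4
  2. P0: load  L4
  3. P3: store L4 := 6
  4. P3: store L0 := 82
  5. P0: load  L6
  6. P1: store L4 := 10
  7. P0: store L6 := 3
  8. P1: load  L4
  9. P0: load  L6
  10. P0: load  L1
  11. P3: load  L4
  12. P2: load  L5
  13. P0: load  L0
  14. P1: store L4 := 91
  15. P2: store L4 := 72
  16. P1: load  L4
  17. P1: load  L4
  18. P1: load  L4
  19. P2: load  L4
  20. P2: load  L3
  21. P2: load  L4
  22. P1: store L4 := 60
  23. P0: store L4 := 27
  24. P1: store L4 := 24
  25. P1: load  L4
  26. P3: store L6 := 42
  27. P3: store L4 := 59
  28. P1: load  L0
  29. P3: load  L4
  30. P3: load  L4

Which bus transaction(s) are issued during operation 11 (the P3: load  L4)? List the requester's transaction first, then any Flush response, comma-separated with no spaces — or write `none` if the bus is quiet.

step 1: P3: load  L4  ⟶  IIIE  (L4)  txn=BusRd  M[L4]=60
step 2: P0: load  L4  ⟶  SIIS  (L4)  txn=BusRd  M[L4]=60
step 3: P3: store L4 := 6  ⟶  IIIM  (L4)  txn=BusUpgr  M[L4]=60
step 4: P3: store L0 := 82  ⟶  IIIM  (L0)  txn=BusRdX  M[L0]=60
step 5: P0: load  L6  ⟶  EIII  (L6)  txn=BusRd  M[L6]=20
step 6: P1: store L4 := 10  ⟶  IMII  (L4)  txn=BusRdX+Flush  M[L4]=6
step 7: P0: store L6 := 3  ⟶  MIII  (L6)  txn=∅  M[L6]=20
step 8: P1: load  L4  ⟶  IMII  (L4)  txn=∅  M[L4]=6
step 9: P0: load  L6  ⟶  MIII  (L6)  txn=∅  M[L6]=20
step 10: P0: load  L1  ⟶  EIII  (L1)  txn=BusRd  M[L1]=90
step 11: P3: load  L4  ⟶  ISIS  (L4)  txn=BusRd+Flush  M[L4]=10
step 12: P2: load  L5  ⟶  IIEI  (L5)  txn=BusRd  M[L5]=60
step 13: P0: load  L0  ⟶  SIIS  (L0)  txn=BusRd+Flush  M[L0]=82
step 14: P1: store L4 := 91  ⟶  IMII  (L4)  txn=BusUpgr  M[L4]=10
step 15: P2: store L4 := 72  ⟶  IIMI  (L4)  txn=BusRdX+Flush  M[L4]=91
step 16: P1: load  L4  ⟶  ISSI  (L4)  txn=BusRd+Flush  M[L4]=72
step 17: P1: load  L4  ⟶  ISSI  (L4)  txn=∅  M[L4]=72
step 18: P1: load  L4  ⟶  ISSI  (L4)  txn=∅  M[L4]=72
step 19: P2: load  L4  ⟶  ISSI  (L4)  txn=∅  M[L4]=72
step 20: P2: load  L3  ⟶  IIEI  (L3)  txn=BusRd  M[L3]=70
step 21: P2: load  L4  ⟶  ISSI  (L4)  txn=∅  M[L4]=72
step 22: P1: store L4 := 60  ⟶  IMII  (L4)  txn=BusUpgr  M[L4]=72
step 23: P0: store L4 := 27  ⟶  MIII  (L4)  txn=BusRdX+Flush  M[L4]=60
step 24: P1: store L4 := 24  ⟶  IMII  (L4)  txn=BusRdX+Flush  M[L4]=27
step 25: P1: load  L4  ⟶  IMII  (L4)  txn=∅  M[L4]=27
step 26: P3: store L6 := 42  ⟶  IIIM  (L6)  txn=BusRdX+Flush  M[L6]=3
step 27: P3: store L4 := 59  ⟶  IIIM  (L4)  txn=BusRdX+Flush  M[L4]=24
step 28: P1: load  L0  ⟶  SSIS  (L0)  txn=BusRd  M[L0]=82
step 29: P3: load  L4  ⟶  IIIM  (L4)  txn=∅  M[L4]=24
step 30: P3: load  L4  ⟶  IIIM  (L4)  txn=∅  M[L4]=24

bus = BusRd,Flush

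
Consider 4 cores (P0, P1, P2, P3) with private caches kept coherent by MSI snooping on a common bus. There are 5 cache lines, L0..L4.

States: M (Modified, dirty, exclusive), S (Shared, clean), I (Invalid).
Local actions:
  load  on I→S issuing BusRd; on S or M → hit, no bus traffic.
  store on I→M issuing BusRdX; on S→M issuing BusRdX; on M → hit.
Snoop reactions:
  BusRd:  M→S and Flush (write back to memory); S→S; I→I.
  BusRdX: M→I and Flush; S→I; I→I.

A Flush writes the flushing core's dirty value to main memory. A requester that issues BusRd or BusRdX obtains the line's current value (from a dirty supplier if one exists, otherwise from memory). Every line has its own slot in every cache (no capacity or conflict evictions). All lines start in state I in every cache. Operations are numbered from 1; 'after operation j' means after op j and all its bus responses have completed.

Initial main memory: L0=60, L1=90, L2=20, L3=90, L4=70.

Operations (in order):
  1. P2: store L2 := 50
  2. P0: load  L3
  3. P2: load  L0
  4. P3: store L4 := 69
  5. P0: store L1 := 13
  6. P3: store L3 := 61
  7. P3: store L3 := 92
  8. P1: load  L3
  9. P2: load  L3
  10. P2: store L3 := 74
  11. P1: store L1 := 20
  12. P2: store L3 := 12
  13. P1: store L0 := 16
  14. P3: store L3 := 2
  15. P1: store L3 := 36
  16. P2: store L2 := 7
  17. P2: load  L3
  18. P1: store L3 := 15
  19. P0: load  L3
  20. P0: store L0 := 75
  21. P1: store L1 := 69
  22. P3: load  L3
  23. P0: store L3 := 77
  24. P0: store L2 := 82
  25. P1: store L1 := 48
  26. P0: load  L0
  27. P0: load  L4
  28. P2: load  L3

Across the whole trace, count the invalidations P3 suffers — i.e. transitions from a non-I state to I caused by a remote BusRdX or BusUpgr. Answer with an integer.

invalidations = 3

1. P2: store L2 := 50  bus=[BusRdX]  L2: P0=I P1=I P2=M P3=I  mem[L2]=20
2. P0: load  L3  bus=[BusRd]  L3: P0=S P1=I P2=I P3=I  mem[L3]=90
3. P2: load  L0  bus=[BusRd]  L0: P0=I P1=I P2=S P3=I  mem[L0]=60
4. P3: store L4 := 69  bus=[BusRdX]  L4: P0=I P1=I P2=I P3=M  mem[L4]=70
5. P0: store L1 := 13  bus=[BusRdX]  L1: P0=M P1=I P2=I P3=I  mem[L1]=90
6. P3: store L3 := 61  bus=[BusRdX]  L3: P0=I P1=I P2=I P3=M  mem[L3]=90
7. P3: store L3 := 92  bus=[-]  L3: P0=I P1=I P2=I P3=M  mem[L3]=90
8. P1: load  L3  bus=[BusRd,Flush]  L3: P0=I P1=S P2=I P3=S  mem[L3]=92
9. P2: load  L3  bus=[BusRd]  L3: P0=I P1=S P2=S P3=S  mem[L3]=92
10. P2: store L3 := 74  bus=[BusRdX]  L3: P0=I P1=I P2=M P3=I  mem[L3]=92
11. P1: store L1 := 20  bus=[BusRdX,Flush]  L1: P0=I P1=M P2=I P3=I  mem[L1]=13
12. P2: store L3 := 12  bus=[-]  L3: P0=I P1=I P2=M P3=I  mem[L3]=92
13. P1: store L0 := 16  bus=[BusRdX]  L0: P0=I P1=M P2=I P3=I  mem[L0]=60
14. P3: store L3 := 2  bus=[BusRdX,Flush]  L3: P0=I P1=I P2=I P3=M  mem[L3]=12
15. P1: store L3 := 36  bus=[BusRdX,Flush]  L3: P0=I P1=M P2=I P3=I  mem[L3]=2
16. P2: store L2 := 7  bus=[-]  L2: P0=I P1=I P2=M P3=I  mem[L2]=20
17. P2: load  L3  bus=[BusRd,Flush]  L3: P0=I P1=S P2=S P3=I  mem[L3]=36
18. P1: store L3 := 15  bus=[BusRdX]  L3: P0=I P1=M P2=I P3=I  mem[L3]=36
19. P0: load  L3  bus=[BusRd,Flush]  L3: P0=S P1=S P2=I P3=I  mem[L3]=15
20. P0: store L0 := 75  bus=[BusRdX,Flush]  L0: P0=M P1=I P2=I P3=I  mem[L0]=16
21. P1: store L1 := 69  bus=[-]  L1: P0=I P1=M P2=I P3=I  mem[L1]=13
22. P3: load  L3  bus=[BusRd]  L3: P0=S P1=S P2=I P3=S  mem[L3]=15
23. P0: store L3 := 77  bus=[BusRdX]  L3: P0=M P1=I P2=I P3=I  mem[L3]=15
24. P0: store L2 := 82  bus=[BusRdX,Flush]  L2: P0=M P1=I P2=I P3=I  mem[L2]=7
25. P1: store L1 := 48  bus=[-]  L1: P0=I P1=M P2=I P3=I  mem[L1]=13
26. P0: load  L0  bus=[-]  L0: P0=M P1=I P2=I P3=I  mem[L0]=16
27. P0: load  L4  bus=[BusRd,Flush]  L4: P0=S P1=I P2=I P3=S  mem[L4]=69
28. P2: load  L3  bus=[BusRd,Flush]  L3: P0=S P1=I P2=S P3=I  mem[L3]=77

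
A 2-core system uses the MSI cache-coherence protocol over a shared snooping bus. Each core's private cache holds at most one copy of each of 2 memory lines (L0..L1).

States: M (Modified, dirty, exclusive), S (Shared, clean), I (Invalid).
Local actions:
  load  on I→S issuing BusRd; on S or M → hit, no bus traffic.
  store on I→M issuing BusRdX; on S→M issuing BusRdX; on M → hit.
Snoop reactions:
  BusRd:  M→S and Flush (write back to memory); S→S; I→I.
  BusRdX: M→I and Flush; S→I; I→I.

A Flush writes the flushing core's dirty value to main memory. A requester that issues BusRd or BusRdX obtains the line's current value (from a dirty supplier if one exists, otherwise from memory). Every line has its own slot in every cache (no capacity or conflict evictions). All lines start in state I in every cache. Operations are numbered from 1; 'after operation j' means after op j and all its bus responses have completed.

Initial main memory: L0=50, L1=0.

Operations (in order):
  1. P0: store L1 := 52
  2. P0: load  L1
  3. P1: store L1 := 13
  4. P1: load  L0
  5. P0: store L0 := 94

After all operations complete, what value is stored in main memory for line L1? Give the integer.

memory[L1] = 52

step 1: P0: store L1 := 52  ⟶  MI  (L1)  txn=BusRdX  M[L1]=0
step 2: P0: load  L1  ⟶  MI  (L1)  txn=∅  M[L1]=0
step 3: P1: store L1 := 13  ⟶  IM  (L1)  txn=BusRdX+Flush  M[L1]=52
step 4: P1: load  L0  ⟶  IS  (L0)  txn=BusRd  M[L0]=50
step 5: P0: store L0 := 94  ⟶  MI  (L0)  txn=BusRdX  M[L0]=50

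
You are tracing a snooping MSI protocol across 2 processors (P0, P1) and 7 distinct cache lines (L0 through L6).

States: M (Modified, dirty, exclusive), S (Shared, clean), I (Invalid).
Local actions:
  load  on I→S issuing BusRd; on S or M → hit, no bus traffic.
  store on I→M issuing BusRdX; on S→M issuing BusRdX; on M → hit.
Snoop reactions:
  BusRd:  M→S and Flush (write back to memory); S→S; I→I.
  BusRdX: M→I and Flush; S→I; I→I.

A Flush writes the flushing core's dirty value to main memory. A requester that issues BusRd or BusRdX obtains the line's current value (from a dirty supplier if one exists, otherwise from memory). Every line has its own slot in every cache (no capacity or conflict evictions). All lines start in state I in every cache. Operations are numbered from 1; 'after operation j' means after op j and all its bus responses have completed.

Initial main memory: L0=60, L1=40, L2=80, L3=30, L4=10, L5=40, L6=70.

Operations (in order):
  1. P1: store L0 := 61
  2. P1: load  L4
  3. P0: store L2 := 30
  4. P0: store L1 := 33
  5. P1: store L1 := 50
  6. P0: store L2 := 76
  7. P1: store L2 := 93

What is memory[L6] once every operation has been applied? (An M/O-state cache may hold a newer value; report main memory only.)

step 1: P1: store L0 := 61  ⟶  IM  (L0)  txn=BusRdX  M[L0]=60
step 2: P1: load  L4  ⟶  IS  (L4)  txn=BusRd  M[L4]=10
step 3: P0: store L2 := 30  ⟶  MI  (L2)  txn=BusRdX  M[L2]=80
step 4: P0: store L1 := 33  ⟶  MI  (L1)  txn=BusRdX  M[L1]=40
step 5: P1: store L1 := 50  ⟶  IM  (L1)  txn=BusRdX+Flush  M[L1]=33
step 6: P0: store L2 := 76  ⟶  MI  (L2)  txn=∅  M[L2]=80
step 7: P1: store L2 := 93  ⟶  IM  (L2)  txn=BusRdX+Flush  M[L2]=76

memory[L6] = 70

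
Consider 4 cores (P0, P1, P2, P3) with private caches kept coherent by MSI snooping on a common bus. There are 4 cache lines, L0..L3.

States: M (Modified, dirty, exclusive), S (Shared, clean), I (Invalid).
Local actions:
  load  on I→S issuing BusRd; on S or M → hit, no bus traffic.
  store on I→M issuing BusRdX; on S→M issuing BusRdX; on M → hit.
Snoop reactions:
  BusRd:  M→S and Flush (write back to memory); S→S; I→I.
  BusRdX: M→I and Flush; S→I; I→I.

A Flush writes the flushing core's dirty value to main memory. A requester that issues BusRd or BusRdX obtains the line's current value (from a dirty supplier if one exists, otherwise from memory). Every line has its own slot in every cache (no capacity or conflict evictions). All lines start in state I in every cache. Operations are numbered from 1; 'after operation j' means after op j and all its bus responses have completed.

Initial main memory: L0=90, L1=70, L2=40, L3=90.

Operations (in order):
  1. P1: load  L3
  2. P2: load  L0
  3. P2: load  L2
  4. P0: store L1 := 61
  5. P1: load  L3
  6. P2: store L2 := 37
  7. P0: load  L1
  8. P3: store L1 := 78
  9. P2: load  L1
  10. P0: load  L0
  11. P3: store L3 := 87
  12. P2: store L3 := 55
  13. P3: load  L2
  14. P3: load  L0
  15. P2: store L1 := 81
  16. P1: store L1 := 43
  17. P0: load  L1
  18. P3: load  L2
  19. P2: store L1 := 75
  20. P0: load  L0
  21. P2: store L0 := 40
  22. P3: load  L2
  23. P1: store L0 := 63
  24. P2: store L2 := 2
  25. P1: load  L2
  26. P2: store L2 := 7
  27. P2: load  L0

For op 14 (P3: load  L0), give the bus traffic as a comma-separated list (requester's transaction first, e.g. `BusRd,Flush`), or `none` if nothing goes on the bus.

bus = BusRd

[1] P1: load  L3 | P0:I, P1:S(90), P2:I, P3:I | bus: BusRd
[2] P2: load  L0 | P0:I, P1:I, P2:S(90), P3:I | bus: BusRd
[3] P2: load  L2 | P0:I, P1:I, P2:S(40), P3:I | bus: BusRd
[4] P0: store L1 := 61 | P0:M(61), P1:I, P2:I, P3:I | bus: BusRdX
[5] P1: load  L3 | P0:I, P1:S(90), P2:I, P3:I | bus: none
[6] P2: store L2 := 37 | P0:I, P1:I, P2:M(37), P3:I | bus: BusRdX
[7] P0: load  L1 | P0:M(61), P1:I, P2:I, P3:I | bus: none
[8] P3: store L1 := 78 | P0:I, P1:I, P2:I, P3:M(78) | bus: BusRdX,Flush
[9] P2: load  L1 | P0:I, P1:I, P2:S(78), P3:S(78) | bus: BusRd,Flush
[10] P0: load  L0 | P0:S(90), P1:I, P2:S(90), P3:I | bus: BusRd
[11] P3: store L3 := 87 | P0:I, P1:I, P2:I, P3:M(87) | bus: BusRdX
[12] P2: store L3 := 55 | P0:I, P1:I, P2:M(55), P3:I | bus: BusRdX,Flush
[13] P3: load  L2 | P0:I, P1:I, P2:S(37), P3:S(37) | bus: BusRd,Flush
[14] P3: load  L0 | P0:S(90), P1:I, P2:S(90), P3:S(90) | bus: BusRd
[15] P2: store L1 := 81 | P0:I, P1:I, P2:M(81), P3:I | bus: BusRdX
[16] P1: store L1 := 43 | P0:I, P1:M(43), P2:I, P3:I | bus: BusRdX,Flush
[17] P0: load  L1 | P0:S(43), P1:S(43), P2:I, P3:I | bus: BusRd,Flush
[18] P3: load  L2 | P0:I, P1:I, P2:S(37), P3:S(37) | bus: none
[19] P2: store L1 := 75 | P0:I, P1:I, P2:M(75), P3:I | bus: BusRdX
[20] P0: load  L0 | P0:S(90), P1:I, P2:S(90), P3:S(90) | bus: none
[21] P2: store L0 := 40 | P0:I, P1:I, P2:M(40), P3:I | bus: BusRdX
[22] P3: load  L2 | P0:I, P1:I, P2:S(37), P3:S(37) | bus: none
[23] P1: store L0 := 63 | P0:I, P1:M(63), P2:I, P3:I | bus: BusRdX,Flush
[24] P2: store L2 := 2 | P0:I, P1:I, P2:M(2), P3:I | bus: BusRdX
[25] P1: load  L2 | P0:I, P1:S(2), P2:S(2), P3:I | bus: BusRd,Flush
[26] P2: store L2 := 7 | P0:I, P1:I, P2:M(7), P3:I | bus: BusRdX
[27] P2: load  L0 | P0:I, P1:S(63), P2:S(63), P3:I | bus: BusRd,Flush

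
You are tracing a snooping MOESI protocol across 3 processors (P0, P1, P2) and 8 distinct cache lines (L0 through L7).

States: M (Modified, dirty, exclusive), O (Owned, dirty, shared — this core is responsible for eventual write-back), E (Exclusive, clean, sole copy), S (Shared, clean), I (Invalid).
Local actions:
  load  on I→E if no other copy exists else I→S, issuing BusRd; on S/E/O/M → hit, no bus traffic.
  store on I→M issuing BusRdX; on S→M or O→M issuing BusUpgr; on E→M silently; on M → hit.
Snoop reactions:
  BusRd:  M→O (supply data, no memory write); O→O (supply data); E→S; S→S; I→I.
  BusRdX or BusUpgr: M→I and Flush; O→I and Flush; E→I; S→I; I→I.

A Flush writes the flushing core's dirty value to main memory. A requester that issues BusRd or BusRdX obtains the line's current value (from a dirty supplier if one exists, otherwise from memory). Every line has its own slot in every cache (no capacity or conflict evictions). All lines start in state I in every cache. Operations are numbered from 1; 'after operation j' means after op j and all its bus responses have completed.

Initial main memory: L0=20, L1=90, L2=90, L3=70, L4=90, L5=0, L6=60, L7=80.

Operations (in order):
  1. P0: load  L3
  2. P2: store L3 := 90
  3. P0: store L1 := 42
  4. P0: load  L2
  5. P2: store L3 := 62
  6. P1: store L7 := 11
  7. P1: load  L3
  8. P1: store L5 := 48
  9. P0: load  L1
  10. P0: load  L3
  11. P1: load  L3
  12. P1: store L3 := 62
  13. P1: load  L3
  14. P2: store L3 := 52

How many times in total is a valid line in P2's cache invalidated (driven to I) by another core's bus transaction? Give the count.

step 1: P0: load  L3  ⟶  EII  (L3)  txn=BusRd  M[L3]=70
step 2: P2: store L3 := 90  ⟶  IIM  (L3)  txn=BusRdX  M[L3]=70
step 3: P0: store L1 := 42  ⟶  MII  (L1)  txn=BusRdX  M[L1]=90
step 4: P0: load  L2  ⟶  EII  (L2)  txn=BusRd  M[L2]=90
step 5: P2: store L3 := 62  ⟶  IIM  (L3)  txn=∅  M[L3]=70
step 6: P1: store L7 := 11  ⟶  IMI  (L7)  txn=BusRdX  M[L7]=80
step 7: P1: load  L3  ⟶  ISO  (L3)  txn=BusRd  M[L3]=70
step 8: P1: store L5 := 48  ⟶  IMI  (L5)  txn=BusRdX  M[L5]=0
step 9: P0: load  L1  ⟶  MII  (L1)  txn=∅  M[L1]=90
step 10: P0: load  L3  ⟶  SSO  (L3)  txn=BusRd  M[L3]=70
step 11: P1: load  L3  ⟶  SSO  (L3)  txn=∅  M[L3]=70
step 12: P1: store L3 := 62  ⟶  IMI  (L3)  txn=BusUpgr+Flush  M[L3]=62
step 13: P1: load  L3  ⟶  IMI  (L3)  txn=∅  M[L3]=62
step 14: P2: store L3 := 52  ⟶  IIM  (L3)  txn=BusRdX+Flush  M[L3]=62

invalidations = 1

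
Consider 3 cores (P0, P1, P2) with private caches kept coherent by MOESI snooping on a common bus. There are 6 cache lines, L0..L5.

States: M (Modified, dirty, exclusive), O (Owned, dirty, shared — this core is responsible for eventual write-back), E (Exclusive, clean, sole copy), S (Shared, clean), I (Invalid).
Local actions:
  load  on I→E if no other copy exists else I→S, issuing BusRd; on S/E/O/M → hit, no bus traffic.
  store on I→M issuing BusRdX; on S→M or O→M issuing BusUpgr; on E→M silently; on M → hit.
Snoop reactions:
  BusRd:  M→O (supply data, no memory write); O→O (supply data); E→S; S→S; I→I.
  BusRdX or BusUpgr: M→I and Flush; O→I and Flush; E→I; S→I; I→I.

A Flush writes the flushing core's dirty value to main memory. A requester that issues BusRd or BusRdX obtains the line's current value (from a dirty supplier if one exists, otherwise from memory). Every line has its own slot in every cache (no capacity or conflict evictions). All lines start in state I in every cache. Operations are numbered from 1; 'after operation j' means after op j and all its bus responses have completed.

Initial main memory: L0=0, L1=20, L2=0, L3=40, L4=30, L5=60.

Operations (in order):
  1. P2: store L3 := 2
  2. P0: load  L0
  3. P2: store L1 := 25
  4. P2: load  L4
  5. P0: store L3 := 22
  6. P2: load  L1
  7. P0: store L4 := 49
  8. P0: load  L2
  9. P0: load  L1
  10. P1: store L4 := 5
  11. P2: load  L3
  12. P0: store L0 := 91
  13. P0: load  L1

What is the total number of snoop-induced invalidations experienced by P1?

  op1 P2: store L3 := 2 → I/I/M on L3; bus BusRdX; mem=40
  op2 P0: load  L0 → E/I/I on L0; bus BusRd; mem=0
  op3 P2: store L1 := 25 → I/I/M on L1; bus BusRdX; mem=20
  op4 P2: load  L4 → I/I/E on L4; bus BusRd; mem=30
  op5 P0: store L3 := 22 → M/I/I on L3; bus BusRdX Flush; mem=2
  op6 P2: load  L1 → I/I/M on L1; bus (none); mem=20
  op7 P0: store L4 := 49 → M/I/I on L4; bus BusRdX; mem=30
  op8 P0: load  L2 → E/I/I on L2; bus BusRd; mem=0
  op9 P0: load  L1 → S/I/O on L1; bus BusRd; mem=20
  op10 P1: store L4 := 5 → I/M/I on L4; bus BusRdX Flush; mem=49
  op11 P2: load  L3 → O/I/S on L3; bus BusRd; mem=2
  op12 P0: store L0 := 91 → M/I/I on L0; bus (none); mem=0
  op13 P0: load  L1 → S/I/O on L1; bus (none); mem=20

invalidations = 0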